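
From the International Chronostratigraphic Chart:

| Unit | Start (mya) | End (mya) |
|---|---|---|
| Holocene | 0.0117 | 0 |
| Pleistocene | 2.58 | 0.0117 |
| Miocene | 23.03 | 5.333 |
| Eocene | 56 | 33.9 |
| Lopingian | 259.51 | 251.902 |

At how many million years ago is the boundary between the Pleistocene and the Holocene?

0.0117 mya

The Pleistocene ends and the Holocene begins at 0.0117 mya.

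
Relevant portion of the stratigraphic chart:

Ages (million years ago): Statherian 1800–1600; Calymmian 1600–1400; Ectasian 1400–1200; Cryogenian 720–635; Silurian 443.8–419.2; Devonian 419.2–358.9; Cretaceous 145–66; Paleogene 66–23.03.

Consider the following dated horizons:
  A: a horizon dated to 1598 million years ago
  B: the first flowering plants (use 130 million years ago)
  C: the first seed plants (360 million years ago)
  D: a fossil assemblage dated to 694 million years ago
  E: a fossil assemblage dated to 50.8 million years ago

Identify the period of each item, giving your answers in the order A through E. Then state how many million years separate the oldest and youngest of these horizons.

A — Calymmian; B — Cretaceous; C — Devonian; D — Cryogenian; E — Paleogene; span 1547.2 million years

Match each age against the start–end ranges in the excerpt: A = 1598 Ma → Calymmian (1600–1400); B = 130 Ma → Cretaceous (145–66); C = 360 Ma → Devonian (419.2–358.9); D = 694 Ma → Cryogenian (720–635); E = 50.8 Ma → Paleogene (66–23.03).
The largest age is 1598 Ma and the smallest is 50.8 Ma; their difference is 1547.2 Myr.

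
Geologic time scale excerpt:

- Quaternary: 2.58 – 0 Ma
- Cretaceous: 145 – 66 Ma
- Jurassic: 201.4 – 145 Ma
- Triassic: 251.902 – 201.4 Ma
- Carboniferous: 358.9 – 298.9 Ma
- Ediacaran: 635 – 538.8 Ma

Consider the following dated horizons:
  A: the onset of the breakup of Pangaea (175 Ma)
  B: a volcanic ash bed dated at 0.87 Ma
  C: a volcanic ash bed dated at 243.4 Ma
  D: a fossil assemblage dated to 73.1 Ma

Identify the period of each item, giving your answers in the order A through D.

A — Jurassic; B — Quaternary; C — Triassic; D — Cretaceous

A: 175 Ma lies in 201.4–145 Ma, so Jurassic.
B: 0.87 Ma lies in 2.58–0 Ma, so Quaternary.
C: 243.4 Ma lies in 251.902–201.4 Ma, so Triassic.
D: 73.1 Ma lies in 145–66 Ma, so Cretaceous.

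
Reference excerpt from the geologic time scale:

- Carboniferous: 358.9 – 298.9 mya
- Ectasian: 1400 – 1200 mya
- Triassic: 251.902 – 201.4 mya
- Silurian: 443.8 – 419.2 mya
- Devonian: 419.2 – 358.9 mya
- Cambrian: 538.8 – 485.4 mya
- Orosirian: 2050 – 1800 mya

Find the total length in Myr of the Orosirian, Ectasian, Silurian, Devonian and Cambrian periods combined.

Each duration: Orosirian = 250; Ectasian = 200; Silurian = 24.6; Devonian = 60.3; Cambrian = 53.4.
Sum: 250 + 200 + 24.6 + 60.3 + 53.4 = 588.3 Myr.

588.3 million years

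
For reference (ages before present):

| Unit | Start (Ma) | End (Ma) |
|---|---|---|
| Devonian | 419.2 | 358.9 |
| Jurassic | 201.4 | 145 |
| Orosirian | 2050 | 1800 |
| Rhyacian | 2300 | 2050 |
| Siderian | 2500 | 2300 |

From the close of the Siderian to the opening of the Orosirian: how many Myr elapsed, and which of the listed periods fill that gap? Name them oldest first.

The Siderian closes at 2300 Ma and the Orosirian opens at 2050 Ma, so the interval is 2300 − 2050 = 250 Myr.
A period fits inside if it starts at or after 2300 Ma and ends at or before 2050 Ma; oldest first that gives Rhyacian.

250 million years; Rhyacian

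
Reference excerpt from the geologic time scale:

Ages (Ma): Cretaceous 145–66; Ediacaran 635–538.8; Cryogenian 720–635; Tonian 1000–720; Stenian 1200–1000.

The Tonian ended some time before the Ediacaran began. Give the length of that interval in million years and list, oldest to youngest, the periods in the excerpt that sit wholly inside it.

85 million years; Cryogenian

The Tonian closes at 720 Ma and the Ediacaran opens at 635 Ma, so the interval is 720 − 635 = 85 Myr.
A period fits inside if it starts at or after 720 Ma and ends at or before 635 Ma; oldest first that gives Cryogenian.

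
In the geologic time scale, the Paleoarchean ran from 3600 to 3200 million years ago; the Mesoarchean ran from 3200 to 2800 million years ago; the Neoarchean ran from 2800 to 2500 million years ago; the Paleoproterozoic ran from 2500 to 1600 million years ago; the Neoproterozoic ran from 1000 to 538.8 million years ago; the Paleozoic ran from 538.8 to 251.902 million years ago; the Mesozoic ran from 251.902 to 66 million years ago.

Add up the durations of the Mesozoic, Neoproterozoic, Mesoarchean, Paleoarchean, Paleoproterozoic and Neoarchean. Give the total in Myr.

2647.102 million years

Duration is start − end for each: (251.902 − 66) + (1000 − 538.8) + (3200 − 2800) + (3600 − 3200) + (2500 − 1600) + (2800 − 2500).
That is 185.902 + 461.2 + 400 + 400 + 900 + 300, which totals 2647.102 million years.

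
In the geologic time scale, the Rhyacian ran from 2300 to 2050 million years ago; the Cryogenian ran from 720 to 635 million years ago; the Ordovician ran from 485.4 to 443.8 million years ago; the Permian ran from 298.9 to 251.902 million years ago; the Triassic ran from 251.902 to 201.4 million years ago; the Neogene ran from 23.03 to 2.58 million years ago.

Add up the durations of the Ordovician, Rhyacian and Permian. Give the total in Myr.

338.598 million years

Each duration: Ordovician = 41.6; Rhyacian = 250; Permian = 46.998.
Sum: 41.6 + 250 + 46.998 = 338.598 Myr.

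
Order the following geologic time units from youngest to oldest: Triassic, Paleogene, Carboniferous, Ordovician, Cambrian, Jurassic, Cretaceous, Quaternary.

Quaternary, Paleogene, Cretaceous, Jurassic, Triassic, Carboniferous, Ordovician, Cambrian

Group by era (each group listed oldest first) — Paleozoic: Cambrian, Ordovician, Carboniferous; Mesozoic: Triassic, Jurassic, Cretaceous; Cenozoic: Paleogene, Quaternary. The eras run Paleozoic → Mesozoic → Cenozoic. Concatenating the groups in that era order and then reversing gives youngest to oldest.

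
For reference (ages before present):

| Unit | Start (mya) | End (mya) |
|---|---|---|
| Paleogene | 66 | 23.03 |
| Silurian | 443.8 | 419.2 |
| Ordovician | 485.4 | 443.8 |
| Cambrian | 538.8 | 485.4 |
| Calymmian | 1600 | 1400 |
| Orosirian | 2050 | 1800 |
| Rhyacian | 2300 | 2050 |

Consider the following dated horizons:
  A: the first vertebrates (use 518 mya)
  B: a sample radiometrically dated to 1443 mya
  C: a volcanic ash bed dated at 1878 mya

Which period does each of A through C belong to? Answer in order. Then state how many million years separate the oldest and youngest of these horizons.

A — Cambrian; B — Calymmian; C — Orosirian; span 1360 million years

A: 518 Ma lies in 538.8–485.4 Ma, so Cambrian.
B: 1443 Ma lies in 1600–1400 Ma, so Calymmian.
C: 1878 Ma lies in 2050–1800 Ma, so Orosirian.
Oldest = 1878 Ma, youngest = 518 Ma → span 1360 Myr.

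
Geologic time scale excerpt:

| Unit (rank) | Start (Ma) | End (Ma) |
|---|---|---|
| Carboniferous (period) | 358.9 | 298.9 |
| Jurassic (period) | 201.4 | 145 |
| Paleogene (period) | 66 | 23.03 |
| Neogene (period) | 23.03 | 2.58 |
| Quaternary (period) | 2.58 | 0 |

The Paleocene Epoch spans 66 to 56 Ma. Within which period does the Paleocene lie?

The Paleocene (66–56 Ma) lies entirely within 66–23.03 Ma, the Paleogene Period.

Paleogene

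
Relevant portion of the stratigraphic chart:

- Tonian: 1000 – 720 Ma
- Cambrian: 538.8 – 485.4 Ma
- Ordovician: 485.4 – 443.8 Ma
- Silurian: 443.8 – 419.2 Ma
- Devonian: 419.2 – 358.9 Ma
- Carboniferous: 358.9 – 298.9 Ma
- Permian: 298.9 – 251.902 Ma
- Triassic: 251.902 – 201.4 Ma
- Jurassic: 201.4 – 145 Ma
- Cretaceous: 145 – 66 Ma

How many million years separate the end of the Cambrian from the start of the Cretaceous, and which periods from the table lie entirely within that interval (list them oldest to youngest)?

End of Cambrian = 485.4 Ma; start of Cretaceous = 145 Ma.
Gap = 485.4 − 145 = 340.4 Myr.
Periods wholly inside 485.4–145 Ma: Ordovician (485.4–443.8), Silurian (443.8–419.2), Devonian (419.2–358.9), Carboniferous (358.9–298.9), Permian (298.9–251.902), Triassic (251.902–201.4), Jurassic (201.4–145).

340.4 million years; Ordovician, Silurian, Devonian, Carboniferous, Permian, Triassic, Jurassic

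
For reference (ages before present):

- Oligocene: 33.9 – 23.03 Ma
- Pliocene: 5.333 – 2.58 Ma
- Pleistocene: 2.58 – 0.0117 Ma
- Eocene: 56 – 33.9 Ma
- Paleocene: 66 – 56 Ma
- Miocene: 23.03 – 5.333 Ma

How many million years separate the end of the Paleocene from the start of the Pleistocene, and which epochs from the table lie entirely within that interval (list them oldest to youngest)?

53.42 million years; Eocene, Oligocene, Miocene, Pliocene

The Paleocene closes at 56 Ma and the Pleistocene opens at 2.58 Ma, so the interval is 56 − 2.58 = 53.42 Myr.
An epoch fits inside if it starts at or after 56 Ma and ends at or before 2.58 Ma; oldest first that gives Eocene, Oligocene, Miocene, Pliocene.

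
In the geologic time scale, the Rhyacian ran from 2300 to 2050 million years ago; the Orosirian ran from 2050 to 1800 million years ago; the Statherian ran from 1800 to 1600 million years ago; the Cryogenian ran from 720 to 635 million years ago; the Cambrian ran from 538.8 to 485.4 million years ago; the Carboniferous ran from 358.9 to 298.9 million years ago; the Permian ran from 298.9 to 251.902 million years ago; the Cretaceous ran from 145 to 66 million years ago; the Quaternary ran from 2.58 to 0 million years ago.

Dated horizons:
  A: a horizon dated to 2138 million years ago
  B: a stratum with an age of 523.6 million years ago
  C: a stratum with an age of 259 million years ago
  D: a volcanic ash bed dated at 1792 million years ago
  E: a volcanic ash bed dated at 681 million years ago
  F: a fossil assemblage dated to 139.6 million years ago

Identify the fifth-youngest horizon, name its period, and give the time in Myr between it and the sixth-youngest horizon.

D, in the Statherian; 346 million years to A

Sorted youngest-first by Ma: F (139.6), C (259), B (523.6), E (681), D (1792), A (2138).
The fifth youngest is D at 1792 Ma, which lies in 1800–1600 Ma: the Statherian.
The sixth youngest is A at 2138 Ma; separation = |1792 − 2138| = 346 Myr.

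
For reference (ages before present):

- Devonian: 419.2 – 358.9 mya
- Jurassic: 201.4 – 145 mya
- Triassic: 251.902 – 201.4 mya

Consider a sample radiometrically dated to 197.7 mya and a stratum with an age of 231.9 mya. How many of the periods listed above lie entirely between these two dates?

The older date is 231.9 Ma and the younger is 197.7 Ma.
No period both begins after 231.9 Ma and ends before 197.7 Ma, so the count is 0.

0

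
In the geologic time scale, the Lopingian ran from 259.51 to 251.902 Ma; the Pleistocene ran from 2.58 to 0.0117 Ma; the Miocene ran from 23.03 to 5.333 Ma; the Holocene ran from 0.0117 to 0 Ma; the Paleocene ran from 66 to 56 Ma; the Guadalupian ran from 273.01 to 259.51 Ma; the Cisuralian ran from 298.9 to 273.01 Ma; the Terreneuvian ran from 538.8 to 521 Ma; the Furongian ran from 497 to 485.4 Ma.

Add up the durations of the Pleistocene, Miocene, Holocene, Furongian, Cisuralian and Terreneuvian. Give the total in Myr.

Each duration: Pleistocene = 2.5683; Miocene = 17.697; Holocene = 0.0117; Furongian = 11.6; Cisuralian = 25.89; Terreneuvian = 17.8.
Sum: 2.5683 + 17.697 + 0.0117 + 11.6 + 25.89 + 17.8 = 75.567 Myr.

75.567 million years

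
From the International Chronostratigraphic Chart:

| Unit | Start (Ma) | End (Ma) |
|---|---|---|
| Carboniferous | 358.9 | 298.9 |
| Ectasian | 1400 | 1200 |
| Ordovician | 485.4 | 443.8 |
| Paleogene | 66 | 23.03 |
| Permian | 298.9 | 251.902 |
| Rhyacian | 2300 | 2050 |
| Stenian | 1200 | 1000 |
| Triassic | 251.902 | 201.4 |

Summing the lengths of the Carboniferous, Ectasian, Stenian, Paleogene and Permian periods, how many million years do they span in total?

549.968 million years

Each duration: Carboniferous = 60; Ectasian = 200; Stenian = 200; Paleogene = 42.97; Permian = 46.998.
Sum: 60 + 200 + 200 + 42.97 + 46.998 = 549.968 Myr.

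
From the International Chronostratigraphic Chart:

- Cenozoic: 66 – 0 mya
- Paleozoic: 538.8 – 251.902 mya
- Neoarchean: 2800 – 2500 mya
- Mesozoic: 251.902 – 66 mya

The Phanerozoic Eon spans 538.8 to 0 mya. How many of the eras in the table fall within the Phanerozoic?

3

Eras inside 538.8–0 Ma: Paleozoic, Mesozoic, Cenozoic — 3 in total.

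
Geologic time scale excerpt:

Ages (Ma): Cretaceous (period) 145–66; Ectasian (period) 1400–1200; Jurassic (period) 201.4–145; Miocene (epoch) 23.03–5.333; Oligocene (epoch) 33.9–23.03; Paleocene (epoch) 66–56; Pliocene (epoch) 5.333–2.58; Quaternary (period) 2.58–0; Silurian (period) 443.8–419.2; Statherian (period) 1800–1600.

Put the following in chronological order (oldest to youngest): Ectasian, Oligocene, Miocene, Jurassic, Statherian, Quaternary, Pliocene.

The oldest of these is Statherian (starts 1800 Ma) and the youngest is Quaternary (ends 0 Ma).
In between, by decreasing start age: Ectasian (1400), Jurassic (201.4), Oligocene (33.9), Miocene (23.03), Pliocene (5.333).

Statherian, then Ectasian, then Jurassic, then Oligocene, then Miocene, then Pliocene, then Quaternary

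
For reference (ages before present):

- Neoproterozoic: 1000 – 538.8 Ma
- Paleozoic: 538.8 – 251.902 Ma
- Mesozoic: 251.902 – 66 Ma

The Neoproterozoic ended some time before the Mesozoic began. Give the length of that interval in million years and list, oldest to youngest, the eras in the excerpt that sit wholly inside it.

286.898 million years; Paleozoic

End of Neoproterozoic = 538.8 Ma; start of Mesozoic = 251.902 Ma.
Gap = 538.8 − 251.902 = 286.898 Myr.
Eras wholly inside 538.8–251.902 Ma: Paleozoic (538.8–251.902).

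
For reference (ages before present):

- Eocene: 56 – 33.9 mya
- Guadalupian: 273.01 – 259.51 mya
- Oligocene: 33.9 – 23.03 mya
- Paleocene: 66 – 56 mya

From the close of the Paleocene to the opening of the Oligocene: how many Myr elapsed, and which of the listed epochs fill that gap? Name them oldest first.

22.1 million years; Eocene

The Paleocene closes at 56 Ma and the Oligocene opens at 33.9 Ma, so the interval is 56 − 33.9 = 22.1 Myr.
An epoch fits inside if it starts at or after 56 Ma and ends at or before 33.9 Ma; oldest first that gives Eocene.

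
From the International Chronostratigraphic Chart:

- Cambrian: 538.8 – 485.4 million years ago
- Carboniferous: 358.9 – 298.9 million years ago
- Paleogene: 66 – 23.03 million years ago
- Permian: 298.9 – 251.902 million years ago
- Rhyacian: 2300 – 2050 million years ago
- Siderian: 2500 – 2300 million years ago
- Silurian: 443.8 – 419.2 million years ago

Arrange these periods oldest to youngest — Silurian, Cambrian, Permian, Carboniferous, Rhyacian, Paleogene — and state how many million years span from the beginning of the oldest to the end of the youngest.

From the excerpt: Silurian 443.8–419.2; Cambrian 538.8–485.4; Permian 298.9–251.902; Carboniferous 358.9–298.9; Rhyacian 2300–2050; Paleogene 66–23.03 (Ma).
Larger Ma is earlier, so the oldest is Rhyacian and the youngest is Paleogene; oldest to youngest: Rhyacian, Cambrian, Silurian, Carboniferous, Permian, Paleogene.
Oldest start 2300 minus youngest end 23.03 gives 2276.97 Myr overall.

Rhyacian, Cambrian, Silurian, Carboniferous, Permian, Paleogene; total span 2276.97 Myr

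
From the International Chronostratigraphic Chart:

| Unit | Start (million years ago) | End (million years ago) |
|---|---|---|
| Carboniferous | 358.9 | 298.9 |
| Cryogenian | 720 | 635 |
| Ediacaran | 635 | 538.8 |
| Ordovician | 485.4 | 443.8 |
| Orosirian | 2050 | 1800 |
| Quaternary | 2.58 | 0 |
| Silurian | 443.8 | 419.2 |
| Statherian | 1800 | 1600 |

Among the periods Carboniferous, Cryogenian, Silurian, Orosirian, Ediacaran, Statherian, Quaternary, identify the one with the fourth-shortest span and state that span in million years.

Durations: Carboniferous 60; Cryogenian 85; Silurian 24.6; Orosirian 250; Ediacaran 96.2; Statherian 200; Quaternary 2.58 Myr.
Sorted shortest-first: Quaternary (2.58), Silurian (24.6), Carboniferous (60), Cryogenian (85), Ediacaran (96.2), Statherian (200), Orosirian (250).
The fourth shortest is Cryogenian at 85 Myr.

Cryogenian, 85 million years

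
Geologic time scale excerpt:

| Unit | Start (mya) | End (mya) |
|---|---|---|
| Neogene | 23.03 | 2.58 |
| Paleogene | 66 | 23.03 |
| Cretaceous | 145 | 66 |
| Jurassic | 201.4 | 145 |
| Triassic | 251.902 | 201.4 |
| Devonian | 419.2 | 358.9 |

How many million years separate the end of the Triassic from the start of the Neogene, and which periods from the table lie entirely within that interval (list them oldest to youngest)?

178.37 million years; Jurassic, Cretaceous, Paleogene

End of Triassic = 201.4 Ma; start of Neogene = 23.03 Ma.
Gap = 201.4 − 23.03 = 178.37 Myr.
Periods wholly inside 201.4–23.03 Ma: Jurassic (201.4–145), Cretaceous (145–66), Paleogene (66–23.03).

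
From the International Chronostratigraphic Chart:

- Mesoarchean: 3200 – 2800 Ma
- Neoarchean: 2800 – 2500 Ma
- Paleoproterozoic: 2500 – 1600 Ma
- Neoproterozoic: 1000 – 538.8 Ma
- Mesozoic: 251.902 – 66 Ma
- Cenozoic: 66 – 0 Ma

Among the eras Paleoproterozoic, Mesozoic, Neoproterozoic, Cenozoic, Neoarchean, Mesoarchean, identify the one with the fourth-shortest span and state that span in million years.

Mesoarchean, 400 million years

Durations: Paleoproterozoic 900; Mesozoic 185.902; Neoproterozoic 461.2; Cenozoic 66; Neoarchean 300; Mesoarchean 400 Myr.
Sorted shortest-first: Cenozoic (66), Mesozoic (185.902), Neoarchean (300), Mesoarchean (400), Neoproterozoic (461.2), Paleoproterozoic (900).
The fourth shortest is Mesoarchean at 400 Myr.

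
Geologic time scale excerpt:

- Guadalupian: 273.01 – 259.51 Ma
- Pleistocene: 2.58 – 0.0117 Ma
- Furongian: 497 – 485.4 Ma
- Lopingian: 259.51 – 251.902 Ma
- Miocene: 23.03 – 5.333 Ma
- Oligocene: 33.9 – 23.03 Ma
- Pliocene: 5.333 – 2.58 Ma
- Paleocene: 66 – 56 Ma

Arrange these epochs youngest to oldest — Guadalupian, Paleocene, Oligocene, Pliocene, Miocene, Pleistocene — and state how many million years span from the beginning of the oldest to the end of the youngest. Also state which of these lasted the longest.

Pleistocene, Pliocene, Miocene, Oligocene, Paleocene, Guadalupian; total span 272.9983 Myr; longest is Miocene

Start ages (Ma): Guadalupian 273.01, Paleocene 66, Oligocene 33.9, Miocene 23.03, Pliocene 5.333, Pleistocene 2.58.
Ordered youngest to oldest: Pleistocene, Pliocene, Miocene, Oligocene, Paleocene, Guadalupian.
Span = 273.01 − 0.0117 = 272.9983 Myr.
Durations: Oligocene 10.87, Pleistocene 2.5683, Miocene 17.697, Pliocene 2.753, Guadalupian 13.5, Paleocene 10 → longest is Miocene (17.697 Myr).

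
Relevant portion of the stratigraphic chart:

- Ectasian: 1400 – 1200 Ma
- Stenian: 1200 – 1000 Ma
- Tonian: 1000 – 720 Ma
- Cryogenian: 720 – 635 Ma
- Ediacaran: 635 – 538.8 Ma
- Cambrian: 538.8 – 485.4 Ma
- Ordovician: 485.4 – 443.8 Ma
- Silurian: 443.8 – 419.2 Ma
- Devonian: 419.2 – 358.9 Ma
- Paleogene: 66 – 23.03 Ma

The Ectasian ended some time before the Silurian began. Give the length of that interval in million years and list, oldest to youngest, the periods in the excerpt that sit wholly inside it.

756.2 million years; Stenian, Tonian, Cryogenian, Ediacaran, Cambrian, Ordovician

End of Ectasian = 1200 Ma; start of Silurian = 443.8 Ma.
Gap = 1200 − 443.8 = 756.2 Myr.
Periods wholly inside 1200–443.8 Ma: Stenian (1200–1000), Tonian (1000–720), Cryogenian (720–635), Ediacaran (635–538.8), Cambrian (538.8–485.4), Ordovician (485.4–443.8).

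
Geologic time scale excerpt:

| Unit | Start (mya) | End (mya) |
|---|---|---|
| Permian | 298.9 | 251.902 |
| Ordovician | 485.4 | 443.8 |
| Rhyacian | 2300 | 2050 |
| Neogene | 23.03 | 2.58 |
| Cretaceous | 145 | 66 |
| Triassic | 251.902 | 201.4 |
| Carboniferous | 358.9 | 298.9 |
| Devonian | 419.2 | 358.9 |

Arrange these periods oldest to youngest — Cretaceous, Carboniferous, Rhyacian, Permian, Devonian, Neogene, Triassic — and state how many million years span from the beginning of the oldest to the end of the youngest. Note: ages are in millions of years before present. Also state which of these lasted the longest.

From the excerpt: Cretaceous 145–66; Carboniferous 358.9–298.9; Rhyacian 2300–2050; Permian 298.9–251.902; Devonian 419.2–358.9; Neogene 23.03–2.58; Triassic 251.902–201.4 (Ma).
Larger Ma is earlier, so the oldest is Rhyacian and the youngest is Neogene; oldest to youngest: Rhyacian, Devonian, Carboniferous, Permian, Triassic, Cretaceous, Neogene.
Oldest start 2300 minus youngest end 2.58 gives 2297.42 Myr overall.
Individual lengths (start − end): Cretaceous 79; Neogene 20.45; Triassic 50.502; Permian 46.998; Carboniferous 60; Rhyacian 250; Devonian 60.3. The largest is Rhyacian at 250 Myr.

Rhyacian, Devonian, Carboniferous, Permian, Triassic, Cretaceous, Neogene; total span 2297.42 Myr; longest is Rhyacian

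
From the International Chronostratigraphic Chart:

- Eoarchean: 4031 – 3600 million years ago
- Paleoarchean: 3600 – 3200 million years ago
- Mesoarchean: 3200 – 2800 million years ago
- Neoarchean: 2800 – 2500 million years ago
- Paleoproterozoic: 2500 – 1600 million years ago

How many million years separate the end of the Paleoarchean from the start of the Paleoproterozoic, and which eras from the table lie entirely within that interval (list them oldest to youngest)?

The Paleoarchean closes at 3200 Ma and the Paleoproterozoic opens at 2500 Ma, so the interval is 3200 − 2500 = 700 Myr.
An era fits inside if it starts at or after 3200 Ma and ends at or before 2500 Ma; oldest first that gives Mesoarchean, Neoarchean.

700 million years; Mesoarchean, Neoarchean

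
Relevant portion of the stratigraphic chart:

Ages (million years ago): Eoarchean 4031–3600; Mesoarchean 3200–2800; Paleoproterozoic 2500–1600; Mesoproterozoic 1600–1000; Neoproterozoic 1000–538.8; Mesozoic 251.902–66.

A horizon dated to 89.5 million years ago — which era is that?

89.5 Ma lies between 251.902 and 66 Ma, so it falls in the Mesozoic.

Mesozoic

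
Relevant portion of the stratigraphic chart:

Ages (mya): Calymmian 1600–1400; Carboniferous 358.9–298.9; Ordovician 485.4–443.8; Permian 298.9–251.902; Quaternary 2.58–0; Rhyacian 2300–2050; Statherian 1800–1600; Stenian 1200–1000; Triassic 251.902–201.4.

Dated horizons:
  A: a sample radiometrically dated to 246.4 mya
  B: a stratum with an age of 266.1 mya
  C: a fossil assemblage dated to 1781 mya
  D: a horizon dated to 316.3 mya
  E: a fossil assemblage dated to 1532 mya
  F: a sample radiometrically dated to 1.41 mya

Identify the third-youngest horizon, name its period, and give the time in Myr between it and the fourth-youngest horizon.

Smaller Ma means younger, so youngest first: F 1.41 < A 246.4 < B 266.1 < D 316.3 < E 1532 < C 1781.
Counting 3 along gives B (266.1 Ma); the excerpt puts that inside the Permian, 298.9–251.902 Ma.
Next in line is D (316.3 Ma), and 316.3 − 266.1 = 50.2 Myr.

B, in the Permian; 50.2 million years to D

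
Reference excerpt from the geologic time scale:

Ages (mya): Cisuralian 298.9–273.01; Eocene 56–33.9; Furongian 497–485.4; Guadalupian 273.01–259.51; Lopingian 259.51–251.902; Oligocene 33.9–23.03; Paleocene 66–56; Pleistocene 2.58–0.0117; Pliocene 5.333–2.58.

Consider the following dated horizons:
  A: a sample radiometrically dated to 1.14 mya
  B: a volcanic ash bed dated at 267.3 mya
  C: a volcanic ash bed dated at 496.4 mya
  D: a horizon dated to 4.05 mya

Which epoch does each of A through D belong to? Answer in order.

A: 1.14 Ma lies in 2.58–0.0117 Ma, so Pleistocene.
B: 267.3 Ma lies in 273.01–259.51 Ma, so Guadalupian.
C: 496.4 Ma lies in 497–485.4 Ma, so Furongian.
D: 4.05 Ma lies in 5.333–2.58 Ma, so Pliocene.

A — Pleistocene; B — Guadalupian; C — Furongian; D — Pliocene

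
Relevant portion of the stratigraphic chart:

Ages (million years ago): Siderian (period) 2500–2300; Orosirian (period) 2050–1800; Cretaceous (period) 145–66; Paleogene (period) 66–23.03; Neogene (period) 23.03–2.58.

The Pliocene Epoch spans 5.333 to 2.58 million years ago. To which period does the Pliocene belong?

The Pliocene (5.333–2.58 Ma) lies entirely within 23.03–2.58 Ma, the Neogene Period.

Neogene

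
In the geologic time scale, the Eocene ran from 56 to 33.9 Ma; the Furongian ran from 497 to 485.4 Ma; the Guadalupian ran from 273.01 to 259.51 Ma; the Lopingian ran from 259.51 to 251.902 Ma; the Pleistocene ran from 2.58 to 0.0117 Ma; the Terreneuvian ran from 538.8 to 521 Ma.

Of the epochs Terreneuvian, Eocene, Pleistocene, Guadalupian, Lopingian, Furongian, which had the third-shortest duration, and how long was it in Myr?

Start − end for each: Terreneuvian 538.8 − 521 = 17.8; Eocene 56 − 33.9 = 22.1; Pleistocene 2.58 − 0.0117 = 2.5683; Guadalupian 273.01 − 259.51 = 13.5; Lopingian 259.51 − 251.902 = 7.608; Furongian 497 − 485.4 = 11.6.
Ranking these from shortest: Pleistocene < Lopingian < Furongian < Guadalupian < Terreneuvian < Eocene.
Position 3 in that ranking is Furongian, which lasted 11.6 Myr.

Furongian, 11.6 million years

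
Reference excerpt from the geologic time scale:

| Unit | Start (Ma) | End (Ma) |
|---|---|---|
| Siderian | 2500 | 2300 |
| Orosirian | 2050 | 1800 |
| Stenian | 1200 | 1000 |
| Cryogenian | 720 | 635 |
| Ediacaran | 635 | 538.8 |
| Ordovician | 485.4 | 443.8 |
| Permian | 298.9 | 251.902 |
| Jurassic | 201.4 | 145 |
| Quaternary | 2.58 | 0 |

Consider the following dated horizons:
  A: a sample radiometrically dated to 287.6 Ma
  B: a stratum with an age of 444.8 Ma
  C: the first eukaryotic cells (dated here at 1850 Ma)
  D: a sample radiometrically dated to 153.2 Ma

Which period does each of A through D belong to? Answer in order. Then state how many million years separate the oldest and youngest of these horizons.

Match each age against the start–end ranges in the excerpt: A = 287.6 Ma → Permian (298.9–251.902); B = 444.8 Ma → Ordovician (485.4–443.8); C = 1850 Ma → Orosirian (2050–1800); D = 153.2 Ma → Jurassic (201.4–145).
The largest age is 1850 Ma and the smallest is 153.2 Ma; their difference is 1696.8 Myr.

A — Permian; B — Ordovician; C — Orosirian; D — Jurassic; span 1696.8 million years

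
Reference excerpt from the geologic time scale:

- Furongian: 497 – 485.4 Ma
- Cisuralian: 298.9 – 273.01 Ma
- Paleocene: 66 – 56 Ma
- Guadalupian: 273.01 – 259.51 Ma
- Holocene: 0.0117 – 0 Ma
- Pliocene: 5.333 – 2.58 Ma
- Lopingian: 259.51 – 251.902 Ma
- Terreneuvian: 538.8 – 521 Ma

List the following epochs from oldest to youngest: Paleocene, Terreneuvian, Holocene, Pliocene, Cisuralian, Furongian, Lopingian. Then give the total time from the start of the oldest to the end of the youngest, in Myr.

Start ages (Ma): Terreneuvian 538.8, Furongian 497, Cisuralian 298.9, Lopingian 259.51, Paleocene 66, Pliocene 5.333, Holocene 0.0117.
Ordered oldest to youngest: Terreneuvian, Furongian, Cisuralian, Lopingian, Paleocene, Pliocene, Holocene.
Span = 538.8 − 0 = 538.8 Myr.

Terreneuvian → Furongian → Cisuralian → Lopingian → Paleocene → Pliocene → Holocene; total span 538.8 Myr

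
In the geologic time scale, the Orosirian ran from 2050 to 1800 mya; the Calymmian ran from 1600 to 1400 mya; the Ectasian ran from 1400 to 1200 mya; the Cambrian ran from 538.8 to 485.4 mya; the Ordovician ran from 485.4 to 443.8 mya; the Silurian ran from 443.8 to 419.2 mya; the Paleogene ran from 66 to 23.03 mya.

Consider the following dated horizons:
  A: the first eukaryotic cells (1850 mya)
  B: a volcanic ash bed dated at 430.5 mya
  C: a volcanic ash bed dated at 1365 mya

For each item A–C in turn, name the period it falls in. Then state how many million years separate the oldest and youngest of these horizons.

A — Orosirian; B — Silurian; C — Ectasian; span 1419.5 million years

A: 1850 Ma lies in 2050–1800 Ma, so Orosirian.
B: 430.5 Ma lies in 443.8–419.2 Ma, so Silurian.
C: 1365 Ma lies in 1400–1200 Ma, so Ectasian.
Oldest = 1850 Ma, youngest = 430.5 Ma → span 1419.5 Myr.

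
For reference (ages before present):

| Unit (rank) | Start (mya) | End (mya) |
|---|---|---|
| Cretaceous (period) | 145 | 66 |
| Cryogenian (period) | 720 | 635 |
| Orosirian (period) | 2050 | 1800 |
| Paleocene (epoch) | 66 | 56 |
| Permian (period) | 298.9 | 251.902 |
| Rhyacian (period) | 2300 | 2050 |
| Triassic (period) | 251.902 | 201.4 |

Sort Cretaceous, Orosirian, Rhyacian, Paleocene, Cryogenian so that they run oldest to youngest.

Rhyacian, then Orosirian, then Cryogenian, then Cretaceous, then Paleocene

The oldest of these is Rhyacian (starts 2300 Ma) and the youngest is Paleocene (ends 56 Ma).
In between, by decreasing start age: Orosirian (2050), Cryogenian (720), Cretaceous (145).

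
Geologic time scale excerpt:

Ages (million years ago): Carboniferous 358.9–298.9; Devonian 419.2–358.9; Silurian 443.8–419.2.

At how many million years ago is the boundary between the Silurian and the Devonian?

419.2 million years ago

The Silurian ends and the Devonian begins at 419.2 million years ago.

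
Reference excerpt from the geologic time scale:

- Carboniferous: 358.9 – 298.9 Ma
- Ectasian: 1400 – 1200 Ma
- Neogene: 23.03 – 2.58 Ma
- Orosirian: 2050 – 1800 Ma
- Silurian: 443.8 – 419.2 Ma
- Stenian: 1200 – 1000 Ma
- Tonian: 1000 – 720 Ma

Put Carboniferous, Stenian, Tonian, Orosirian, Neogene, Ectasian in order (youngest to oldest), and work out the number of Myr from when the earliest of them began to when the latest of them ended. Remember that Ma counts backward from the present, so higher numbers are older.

Neogene → Carboniferous → Tonian → Stenian → Ectasian → Orosirian; total span 2047.42 Myr

Start ages (Ma): Orosirian 2050, Ectasian 1400, Stenian 1200, Tonian 1000, Carboniferous 358.9, Neogene 23.03.
Ordered youngest to oldest: Neogene, Carboniferous, Tonian, Stenian, Ectasian, Orosirian.
Span = 2050 − 2.58 = 2047.42 Myr.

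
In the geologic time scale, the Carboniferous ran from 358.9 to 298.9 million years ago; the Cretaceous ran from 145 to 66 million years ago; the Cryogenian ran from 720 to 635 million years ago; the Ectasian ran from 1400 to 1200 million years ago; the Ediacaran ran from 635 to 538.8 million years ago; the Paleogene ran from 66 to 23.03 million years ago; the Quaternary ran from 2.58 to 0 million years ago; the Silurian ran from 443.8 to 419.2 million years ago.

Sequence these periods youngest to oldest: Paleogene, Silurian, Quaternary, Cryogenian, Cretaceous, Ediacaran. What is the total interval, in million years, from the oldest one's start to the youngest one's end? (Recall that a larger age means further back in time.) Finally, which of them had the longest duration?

Start ages (Ma): Cryogenian 720, Ediacaran 635, Silurian 443.8, Cretaceous 145, Paleogene 66, Quaternary 2.58.
Ordered youngest to oldest: Quaternary, Paleogene, Cretaceous, Silurian, Ediacaran, Cryogenian.
Span = 720 − 0 = 720 Myr.
Durations: Cryogenian 85, Cretaceous 79, Silurian 24.6, Paleogene 42.97, Ediacaran 96.2, Quaternary 2.58 → longest is Ediacaran (96.2 Myr).

Quaternary → Paleogene → Cretaceous → Silurian → Ediacaran → Cryogenian; total span 720 Myr; longest is Ediacaran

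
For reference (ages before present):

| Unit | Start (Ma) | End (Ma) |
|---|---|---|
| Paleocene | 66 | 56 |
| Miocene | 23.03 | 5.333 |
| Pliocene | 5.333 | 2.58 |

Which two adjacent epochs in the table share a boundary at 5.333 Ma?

The Miocene ends at 5.333 Ma and the Pliocene begins at 5.333 Ma, so they share that boundary.

Miocene and Pliocene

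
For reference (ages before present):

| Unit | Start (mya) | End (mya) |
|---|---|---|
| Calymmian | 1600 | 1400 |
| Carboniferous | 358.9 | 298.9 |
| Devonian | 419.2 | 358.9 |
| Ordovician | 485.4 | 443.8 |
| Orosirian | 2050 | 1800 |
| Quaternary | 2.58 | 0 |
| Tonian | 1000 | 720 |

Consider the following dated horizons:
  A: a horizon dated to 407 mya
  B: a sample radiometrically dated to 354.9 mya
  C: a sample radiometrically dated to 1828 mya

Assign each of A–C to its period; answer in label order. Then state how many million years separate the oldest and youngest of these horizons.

Match each age against the start–end ranges in the excerpt: A = 407 Ma → Devonian (419.2–358.9); B = 354.9 Ma → Carboniferous (358.9–298.9); C = 1828 Ma → Orosirian (2050–1800).
The largest age is 1828 Ma and the smallest is 354.9 Ma; their difference is 1473.1 Myr.

A — Devonian; B — Carboniferous; C — Orosirian; span 1473.1 million years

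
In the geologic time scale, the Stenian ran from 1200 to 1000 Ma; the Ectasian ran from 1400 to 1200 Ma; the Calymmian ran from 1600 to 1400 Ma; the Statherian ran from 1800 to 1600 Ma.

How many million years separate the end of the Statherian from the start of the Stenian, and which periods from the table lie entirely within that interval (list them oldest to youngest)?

The Statherian closes at 1600 Ma and the Stenian opens at 1200 Ma, so the interval is 1600 − 1200 = 400 Myr.
A period fits inside if it starts at or after 1600 Ma and ends at or before 1200 Ma; oldest first that gives Calymmian, Ectasian.

400 million years; Calymmian, Ectasian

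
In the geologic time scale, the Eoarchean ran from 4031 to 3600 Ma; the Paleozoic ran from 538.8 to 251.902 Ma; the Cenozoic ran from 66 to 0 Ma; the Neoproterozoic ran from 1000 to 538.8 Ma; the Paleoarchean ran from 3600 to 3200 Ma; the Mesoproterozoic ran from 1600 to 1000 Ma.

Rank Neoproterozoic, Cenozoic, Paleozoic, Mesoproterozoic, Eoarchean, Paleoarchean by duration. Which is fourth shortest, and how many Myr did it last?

Eoarchean, 431 million years

Durations: Neoproterozoic 461.2; Cenozoic 66; Paleozoic 286.898; Mesoproterozoic 600; Eoarchean 431; Paleoarchean 400 Myr.
Sorted shortest-first: Cenozoic (66), Paleozoic (286.898), Paleoarchean (400), Eoarchean (431), Neoproterozoic (461.2), Mesoproterozoic (600).
The fourth shortest is Eoarchean at 431 Myr.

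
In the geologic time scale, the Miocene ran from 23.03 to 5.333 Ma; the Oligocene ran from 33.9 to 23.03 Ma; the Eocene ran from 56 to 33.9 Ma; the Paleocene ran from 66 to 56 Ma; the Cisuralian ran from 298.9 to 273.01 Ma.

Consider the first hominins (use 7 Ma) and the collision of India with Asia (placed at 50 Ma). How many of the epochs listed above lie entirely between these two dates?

50 Ma sits inside the Eocene (56–33.9) and 7 Ma inside the Miocene (23.03–5.333); neither of those is wholly between the two dates.
The listed epochs lying completely between them are Oligocene — 1 in all.

1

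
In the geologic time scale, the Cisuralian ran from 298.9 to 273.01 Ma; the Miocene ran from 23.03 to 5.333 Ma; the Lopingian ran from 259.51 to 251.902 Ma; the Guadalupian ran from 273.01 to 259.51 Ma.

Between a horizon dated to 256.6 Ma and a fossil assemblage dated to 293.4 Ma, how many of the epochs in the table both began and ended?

The older date is 293.4 Ma and the younger is 256.6 Ma.
Epochs with start < 293.4 and end > 256.6 Ma: Guadalupian (273.01–259.51).
That is 1 complete epoch.

1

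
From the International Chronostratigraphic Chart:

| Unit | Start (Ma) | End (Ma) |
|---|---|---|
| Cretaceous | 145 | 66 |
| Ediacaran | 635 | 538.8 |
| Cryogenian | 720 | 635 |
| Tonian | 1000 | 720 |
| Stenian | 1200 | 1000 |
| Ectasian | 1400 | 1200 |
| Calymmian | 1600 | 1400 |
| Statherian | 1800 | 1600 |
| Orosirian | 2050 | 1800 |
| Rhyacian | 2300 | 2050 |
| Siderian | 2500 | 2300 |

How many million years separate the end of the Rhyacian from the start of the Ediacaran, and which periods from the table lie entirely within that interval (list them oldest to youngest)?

1415 million years; Orosirian, Statherian, Calymmian, Ectasian, Stenian, Tonian, Cryogenian

End of Rhyacian = 2050 Ma; start of Ediacaran = 635 Ma.
Gap = 2050 − 635 = 1415 Myr.
Periods wholly inside 2050–635 Ma: Orosirian (2050–1800), Statherian (1800–1600), Calymmian (1600–1400), Ectasian (1400–1200), Stenian (1200–1000), Tonian (1000–720), Cryogenian (720–635).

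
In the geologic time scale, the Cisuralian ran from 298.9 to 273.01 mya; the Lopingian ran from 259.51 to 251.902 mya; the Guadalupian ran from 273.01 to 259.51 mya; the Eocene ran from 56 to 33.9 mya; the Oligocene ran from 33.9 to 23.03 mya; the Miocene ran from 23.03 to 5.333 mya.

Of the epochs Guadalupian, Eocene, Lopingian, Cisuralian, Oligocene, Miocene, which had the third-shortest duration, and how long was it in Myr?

Guadalupian, 13.5 million years

Start − end for each: Guadalupian 273.01 − 259.51 = 13.5; Eocene 56 − 33.9 = 22.1; Lopingian 259.51 − 251.902 = 7.608; Cisuralian 298.9 − 273.01 = 25.89; Oligocene 33.9 − 23.03 = 10.87; Miocene 23.03 − 5.333 = 17.697.
Ranking these from shortest: Lopingian < Oligocene < Guadalupian < Miocene < Eocene < Cisuralian.
Position 3 in that ranking is Guadalupian, which lasted 13.5 Myr.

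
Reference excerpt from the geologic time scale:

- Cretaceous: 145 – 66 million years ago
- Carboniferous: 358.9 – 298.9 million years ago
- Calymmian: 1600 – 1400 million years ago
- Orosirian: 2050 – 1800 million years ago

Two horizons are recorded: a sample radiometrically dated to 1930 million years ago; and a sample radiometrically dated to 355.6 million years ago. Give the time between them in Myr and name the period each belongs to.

Elapsed time: 1930 − 355.6 = 1574.4 Myr.
1930 Ma lies within 2050–1800 Ma: Orosirian.
355.6 Ma lies within 358.9–298.9 Ma: Carboniferous.

1574.4 million years apart; the first in the Orosirian, the second in the Carboniferous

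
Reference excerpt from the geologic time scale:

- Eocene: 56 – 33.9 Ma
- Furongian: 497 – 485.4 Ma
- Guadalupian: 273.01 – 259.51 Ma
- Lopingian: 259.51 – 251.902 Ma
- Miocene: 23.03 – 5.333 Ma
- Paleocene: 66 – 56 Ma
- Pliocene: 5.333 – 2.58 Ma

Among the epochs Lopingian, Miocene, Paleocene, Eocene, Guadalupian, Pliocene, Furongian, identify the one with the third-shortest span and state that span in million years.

Durations: Lopingian 7.608; Miocene 17.697; Paleocene 10; Eocene 22.1; Guadalupian 13.5; Pliocene 2.753; Furongian 11.6 Myr.
Sorted shortest-first: Pliocene (2.753), Lopingian (7.608), Paleocene (10), Furongian (11.6), Guadalupian (13.5), Miocene (17.697), Eocene (22.1).
The third shortest is Paleocene at 10 Myr.

Paleocene, 10 million years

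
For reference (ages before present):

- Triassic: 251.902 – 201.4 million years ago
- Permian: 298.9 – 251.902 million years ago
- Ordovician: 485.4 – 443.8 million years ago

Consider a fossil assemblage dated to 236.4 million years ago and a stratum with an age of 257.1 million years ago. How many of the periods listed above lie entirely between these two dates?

Checking each listed span, none has both start < 257.1 Ma and end > 236.4 Ma — every period straddles one of the two dates or lies outside them — so the count is 0.

0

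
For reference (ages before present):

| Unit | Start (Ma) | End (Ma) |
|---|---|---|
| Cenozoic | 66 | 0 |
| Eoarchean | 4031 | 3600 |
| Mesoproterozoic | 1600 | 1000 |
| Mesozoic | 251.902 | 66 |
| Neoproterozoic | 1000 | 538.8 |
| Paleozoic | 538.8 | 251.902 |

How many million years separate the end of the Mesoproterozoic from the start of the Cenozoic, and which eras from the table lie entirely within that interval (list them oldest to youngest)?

934 million years; Neoproterozoic, Paleozoic, Mesozoic

End of Mesoproterozoic = 1000 Ma; start of Cenozoic = 66 Ma.
Gap = 1000 − 66 = 934 Myr.
Eras wholly inside 1000–66 Ma: Neoproterozoic (1000–538.8), Paleozoic (538.8–251.902), Mesozoic (251.902–66).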